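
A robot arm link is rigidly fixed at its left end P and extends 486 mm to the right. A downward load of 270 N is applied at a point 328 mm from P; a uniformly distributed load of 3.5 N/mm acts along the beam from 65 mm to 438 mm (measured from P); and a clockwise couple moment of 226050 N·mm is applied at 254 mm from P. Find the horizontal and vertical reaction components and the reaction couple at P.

P_x = 0, P_y = 1576 N, M_P = 642900 N·mm

Resultant of the distributed load: 3.5 × 373 = 1305.5 N at 251.5 mm from P.
ΣF_x = 0: P_x = 0.
ΣF_y = 0: P_y − 270 − 3.5·373 = 0 → P_y = 1576 N.
ΣM about P: M_P − 270·328 − (3.5·373)·251.5 − 226050 = 0 → M_P = 642900 N·mm.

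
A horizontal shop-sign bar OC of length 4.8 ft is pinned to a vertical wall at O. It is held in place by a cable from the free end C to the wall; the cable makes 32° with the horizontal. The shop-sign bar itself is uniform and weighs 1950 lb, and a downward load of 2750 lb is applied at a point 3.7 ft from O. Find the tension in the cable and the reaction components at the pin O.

T = 5840 lb, O_x = 4953 lb, O_y = 1605 lb

ΣM about O: T·sin32°·4.8 − 1950·2.4 − 2750·3.7 = 0 → T = 14855/(4.8·0.529919) = 5840.12 ≈ 5840 lb.
ΣF_x = 0: O_x − T·cos32° = 0 → O_x = 5840.12 × 0.848048 = 4953 lb.
ΣF_y = 0: O_y + T·sin32° − 1950 − 2750 = 0 → O_y = 4700 − 5840.12 × 0.529919 = 1605 lb.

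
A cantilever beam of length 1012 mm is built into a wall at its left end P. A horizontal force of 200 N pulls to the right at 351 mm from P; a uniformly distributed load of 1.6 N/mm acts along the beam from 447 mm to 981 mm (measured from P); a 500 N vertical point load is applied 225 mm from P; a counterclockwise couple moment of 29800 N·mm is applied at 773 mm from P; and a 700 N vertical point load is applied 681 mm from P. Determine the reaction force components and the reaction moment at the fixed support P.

P_x = -200.0 N, P_y = 2054 N, M_P = 1169000 N·mm

Resultant of the distributed load: 1.6 × 534 = 854.4 N at 714 mm from P.
ΣF_x = 0: P_x + 200 = 0 → P_x = -200.0 N.
ΣF_y = 0: P_y − 1.6·534 − 500 − 700 = 0 → P_y = 2054 N.
ΣM about P: M_P − (1.6·534)·714 − 500·225 + 29800 − 700·681 = 0 → M_P = 1169000 N·mm.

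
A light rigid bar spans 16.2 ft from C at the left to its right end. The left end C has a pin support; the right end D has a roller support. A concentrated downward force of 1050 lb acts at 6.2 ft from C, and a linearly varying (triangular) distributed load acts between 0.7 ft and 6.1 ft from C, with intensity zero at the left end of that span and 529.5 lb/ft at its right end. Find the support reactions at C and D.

C_x = 0, C_y = 1698 lb, D_y = 781.3 lb

Resultant of the triangular load: ½ × 529.5 × 5.4 = 1429.65 lb, acting at 4.3 ft from C (one-third of the span from the peak).
ΣM about C: D_y·16.2 − 1050·6.2 − (½·529.5·5.4)·4.3 = 0 → D_y = 12657.495/16.2 = 781.327 ≈ 781.3 lb.
ΣF_y = 0: C_y + 781.327 − 1050 − ½·529.5·5.4 = 0 → C_y = 1698 lb.
ΣF_x = 0: no horizontal applied forces, so C_x = 0.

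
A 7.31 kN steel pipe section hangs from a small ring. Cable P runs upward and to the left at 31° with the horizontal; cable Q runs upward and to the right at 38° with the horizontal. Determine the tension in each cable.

ΣF_x = 0: −T_P·cos31° + T_Q·cos38° = 0 → T_Q = 1.08776·T_P.
ΣF_y = 0: T_P·sin31° + T_Q·sin38° = 7.31.
Substitute: T_P·(0.515038 + 1.08776·0.615661) = 7.31 → T_P = 6.17019 ≈ 6.170 kN.
Then T_Q = 1.08776 × 6.17019 = 6.712 kN.

T_P = 6.170 kN, T_Q = 6.712 kN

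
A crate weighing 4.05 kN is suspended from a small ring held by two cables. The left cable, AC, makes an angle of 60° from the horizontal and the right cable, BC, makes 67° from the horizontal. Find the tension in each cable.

T_AC = 1.981 kN, T_BC = 2.536 kN

ΣF_x = 0: −T_AC·cos60° + T_BC·cos67° = 0 → T_BC = 1.27965·T_AC.
ΣF_y = 0: T_AC·sin60° + T_BC·sin67° = 4.05.
Substitute: T_AC·(0.866025 + 1.27965·0.920505) = 4.05 → T_AC = 1.98146 ≈ 1.981 kN.
Then T_BC = 1.27965 × 1.98146 = 2.536 kN.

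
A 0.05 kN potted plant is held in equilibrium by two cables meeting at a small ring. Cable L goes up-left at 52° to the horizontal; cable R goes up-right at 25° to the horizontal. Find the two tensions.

ΣF_x = 0: −T_L·cos52° + T_R·cos25° = 0 → T_R = 0.679307·T_L.
ΣF_y = 0: T_L·sin52° + T_R·sin25° = 0.05.
Substitute: T_L·(0.788011 + 0.679307·0.422618) = 0.05 → T_L = 0.0465074 ≈ 0.04651 kN.
Then T_R = 0.679307 × 0.0465074 = 0.03159 kN.

T_L = 0.04651 kN, T_R = 0.03159 kN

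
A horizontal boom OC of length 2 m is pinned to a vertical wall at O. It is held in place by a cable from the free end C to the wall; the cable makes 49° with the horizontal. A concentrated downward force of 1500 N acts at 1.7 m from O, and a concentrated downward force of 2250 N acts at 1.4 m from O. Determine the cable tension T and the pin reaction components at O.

T = 3776 N, O_x = 2477 N, O_y = 900.0 N

ΣM about O: T·sin49°·2 − 1500·1.7 − 2250·1.4 = 0 → T = 5700/(2·0.75471) = 3776.28 ≈ 3776 N.
ΣF_x = 0: O_x − T·cos49° = 0 → O_x = 3776.28 × 0.656059 = 2477 N.
ΣF_y = 0: O_y + T·sin49° − 1500 − 2250 = 0 → O_y = 3750 − 3776.28 × 0.75471 = 900.0 N.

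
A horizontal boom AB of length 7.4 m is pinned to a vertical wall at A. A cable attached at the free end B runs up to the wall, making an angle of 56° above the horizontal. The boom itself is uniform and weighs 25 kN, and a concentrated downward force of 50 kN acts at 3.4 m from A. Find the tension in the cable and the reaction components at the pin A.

ΣM about A: T·sin56°·7.4 − 25·3.7 − 50·3.4 = 0 → T = 262.5/(7.4·0.829038) = 42.7881 ≈ 42.79 kN.
ΣF_x = 0: A_x − T·cos56° = 0 → A_x = 42.7881 × 0.559193 = 23.93 kN.
ΣF_y = 0: A_y + T·sin56° − 25 − 50 = 0 → A_y = 75 − 42.7881 × 0.829038 = 39.53 kN.

T = 42.79 kN, A_x = 23.93 kN, A_y = 39.53 kN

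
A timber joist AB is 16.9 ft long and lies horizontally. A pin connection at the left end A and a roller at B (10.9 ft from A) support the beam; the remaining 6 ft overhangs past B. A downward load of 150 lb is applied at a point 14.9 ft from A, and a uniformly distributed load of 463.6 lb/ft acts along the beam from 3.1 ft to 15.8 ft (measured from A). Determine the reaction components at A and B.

Resultant of the distributed load: 463.6 × 12.7 = 5887.72 lb at 9.45 ft from A.
Moments about A: B_y·10.9 − 150·14.9 − (463.6·12.7)·9.45 = 0 → B_y = 57873.954/10.9 = 5309.54 ≈ 5310 lb.
ΣF_y = 0: A_y + 5309.54 − 150 − 463.6·12.7 = 0 → A_y = 728.2 lb.
ΣF_x = 0: no horizontal applied forces, so A_x = 0.

A_x = 0, A_y = 728.2 lb, B_y = 5310 lb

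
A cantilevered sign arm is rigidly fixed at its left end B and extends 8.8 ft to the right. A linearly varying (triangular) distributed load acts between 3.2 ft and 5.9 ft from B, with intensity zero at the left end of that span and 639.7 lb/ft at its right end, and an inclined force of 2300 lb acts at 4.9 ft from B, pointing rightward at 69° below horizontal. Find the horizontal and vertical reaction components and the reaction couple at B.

B_x = -824.2 lb, B_y = 3011 lb, M_B = 14840 lb·ft

Resultant of the triangular load: ½ × 639.7 × 2.7 = 863.595 lb, acting at 5 ft from B (one-third of the span from the peak).
ΣF_x = 0: B_x + 2300·cos69° = 0 → B_x = -824.2 lb.
ΣF_y = 0: B_y − ½·639.7·2.7 − 2300·sin69° = 0 → B_y = 3011 lb.
ΣM about B: M_B − (½·639.7·2.7)·5 − 2300·sin69°·4.9 = 0 → M_B = 14840 lb·ft.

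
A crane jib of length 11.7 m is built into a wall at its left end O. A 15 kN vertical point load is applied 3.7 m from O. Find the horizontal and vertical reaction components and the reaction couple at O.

ΣF_x = 0: O_x = 0.
ΣF_y = 0: O_y − 15 = 0 → O_y = 15.00 kN.
ΣM about O: M_O − 15·3.7 = 0 → M_O = 55.50 kN·m.

O_x = 0, O_y = 15.00 kN, M_O = 55.50 kN·m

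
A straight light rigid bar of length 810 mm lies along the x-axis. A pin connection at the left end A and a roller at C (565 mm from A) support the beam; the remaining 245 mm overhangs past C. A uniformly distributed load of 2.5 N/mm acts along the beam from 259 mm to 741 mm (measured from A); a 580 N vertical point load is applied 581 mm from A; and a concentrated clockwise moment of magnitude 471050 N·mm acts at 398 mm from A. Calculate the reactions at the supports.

A_x = 0, A_y = -711.5 N, C_y = 2497 N

Resultant of the distributed load: 2.5 × 482 = 1205 N at 500 mm from A.
Moments about A: C_y·565 − (2.5·482)·500 − 580·581 − 471050 = 0 → C_y = 1410530/565 = 2496.51 ≈ 2497 N.
ΣF_y = 0: A_y + 2496.51 − 2.5·482 − 580 = 0 → A_y = -711.5 N.
ΣF_x = 0: no horizontal applied forces, so A_x = 0.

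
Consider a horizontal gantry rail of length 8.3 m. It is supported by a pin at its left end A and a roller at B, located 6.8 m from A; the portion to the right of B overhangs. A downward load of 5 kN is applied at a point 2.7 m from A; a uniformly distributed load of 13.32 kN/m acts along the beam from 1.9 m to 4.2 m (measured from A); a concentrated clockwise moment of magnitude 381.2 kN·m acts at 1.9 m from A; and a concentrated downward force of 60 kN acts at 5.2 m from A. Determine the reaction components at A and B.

A_x = 0, A_y = -22.03 kN, B_y = 117.7 kN

Resultant of the distributed load: 13.32 × 2.3 = 30.636 kN at 3.05 m from A.
Taking moments about A: B_y·6.8 − 5·2.7 − (13.32·2.3)·3.05 − 381.2 − 60·5.2 = 0 → B_y = 800.1398/6.8 = 117.668 ≈ 117.7 kN.
ΣF_y = 0: A_y + 117.668 − 5 − 13.32·2.3 − 60 = 0 → A_y = -22.03 kN.
ΣF_x = 0: no horizontal applied forces, so A_x = 0.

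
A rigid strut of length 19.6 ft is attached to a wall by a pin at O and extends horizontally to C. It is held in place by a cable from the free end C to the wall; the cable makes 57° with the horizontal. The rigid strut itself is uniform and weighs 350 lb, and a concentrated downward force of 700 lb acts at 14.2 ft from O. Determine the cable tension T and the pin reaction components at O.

T = 813.4 lb, O_x = 443.0 lb, O_y = 367.9 lb

ΣM about O: T·sin57°·19.6 − 350·9.8 − 700·14.2 = 0 → T = 13370/(19.6·0.838671) = 813.362 ≈ 813.4 lb.
ΣF_x = 0: O_x − T·cos57° = 0 → O_x = 813.362 × 0.544639 = 443.0 lb.
ΣF_y = 0: O_y + T·sin57° − 350 − 700 = 0 → O_y = 1050 − 813.362 × 0.838671 = 367.9 lb.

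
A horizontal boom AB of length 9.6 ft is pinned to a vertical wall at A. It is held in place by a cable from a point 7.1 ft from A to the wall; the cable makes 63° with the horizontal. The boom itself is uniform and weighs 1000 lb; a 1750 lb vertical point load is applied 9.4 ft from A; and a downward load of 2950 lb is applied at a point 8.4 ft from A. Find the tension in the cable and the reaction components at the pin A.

ΣM about A: T·sin63°·7.1 − 1000·4.8 − 1750·9.4 − 2950·8.4 = 0 → T = 46030/(7.1·0.891007) = 7276.15 ≈ 7276 lb.
ΣF_x = 0: A_x − T·cos63° = 0 → A_x = 7276.15 × 0.45399 = 3303 lb.
ΣF_y = 0: A_y + T·sin63° − 1000 − 1750 − 2950 = 0 → A_y = 5700 − 7276.15 × 0.891007 = -783.1 lb.

T = 7276 lb, A_x = 3303 lb, A_y = -783.1 lb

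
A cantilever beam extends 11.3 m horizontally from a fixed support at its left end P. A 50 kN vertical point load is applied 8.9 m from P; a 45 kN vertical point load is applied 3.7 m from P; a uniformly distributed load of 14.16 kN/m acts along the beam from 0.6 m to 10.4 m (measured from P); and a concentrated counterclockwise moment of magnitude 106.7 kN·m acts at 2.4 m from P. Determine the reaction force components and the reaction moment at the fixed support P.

Resultant of the distributed load: 14.16 × 9.8 = 138.768 kN at 5.5 m from P.
ΣF_x = 0: P_x = 0.
ΣF_y = 0: P_y − 50 − 45 − 14.16·9.8 = 0 → P_y = 233.8 kN.
ΣM about P: M_P − 50·8.9 − 45·3.7 − (14.16·9.8)·5.5 + 106.7 = 0 → M_P = 1268 kN·m.

P_x = 0, P_y = 233.8 kN, M_P = 1268 kN·m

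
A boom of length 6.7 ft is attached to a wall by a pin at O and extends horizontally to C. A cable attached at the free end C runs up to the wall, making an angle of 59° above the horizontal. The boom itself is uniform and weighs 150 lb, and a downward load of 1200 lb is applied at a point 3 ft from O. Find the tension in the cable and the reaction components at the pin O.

T = 714.3 lb, O_x = 367.9 lb, O_y = 737.7 lb

ΣM about O: T·sin59°·6.7 − 150·3.35 − 1200·3 = 0 → T = 4102.5/(6.7·0.857167) = 714.346 ≈ 714.3 lb.
ΣF_x = 0: O_x − T·cos59° = 0 → O_x = 714.346 × 0.515038 = 367.9 lb.
ΣF_y = 0: O_y + T·sin59° − 150 − 1200 = 0 → O_y = 1350 − 714.346 × 0.857167 = 737.7 lb.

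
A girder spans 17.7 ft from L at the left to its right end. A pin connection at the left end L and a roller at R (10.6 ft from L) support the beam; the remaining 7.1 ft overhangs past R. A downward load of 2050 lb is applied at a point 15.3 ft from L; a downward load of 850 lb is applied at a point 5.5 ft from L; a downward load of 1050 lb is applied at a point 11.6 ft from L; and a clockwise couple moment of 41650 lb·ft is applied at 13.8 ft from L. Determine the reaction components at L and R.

L_x = 0, L_y = -4528 lb, R_y = 8478 lb

Moments about L: R_y·10.6 − 2050·15.3 − 850·5.5 − 1050·11.6 − 41650 = 0 → R_y = 89870/10.6 = 8478.3 ≈ 8478 lb.
ΣF_y = 0: L_y + 8478.3 − 2050 − 850 − 1050 = 0 → L_y = -4528 lb.
ΣF_x = 0: no horizontal applied forces, so L_x = 0.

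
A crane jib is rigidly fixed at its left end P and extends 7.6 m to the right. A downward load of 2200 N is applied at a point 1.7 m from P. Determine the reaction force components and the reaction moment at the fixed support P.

ΣF_x = 0: P_x = 0.
ΣF_y = 0: P_y − 2200 = 0 → P_y = 2200 N.
ΣM about P: M_P − 2200·1.7 = 0 → M_P = 3740 N·m.

P_x = 0, P_y = 2200 N, M_P = 3740 N·m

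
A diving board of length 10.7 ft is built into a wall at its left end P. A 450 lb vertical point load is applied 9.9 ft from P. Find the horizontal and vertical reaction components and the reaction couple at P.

ΣF_x = 0: P_x = 0.
ΣF_y = 0: P_y − 450 = 0 → P_y = 450.0 lb.
ΣM about P: M_P − 450·9.9 = 0 → M_P = 4455 lb·ft.

P_x = 0, P_y = 450.0 lb, M_P = 4455 lb·ft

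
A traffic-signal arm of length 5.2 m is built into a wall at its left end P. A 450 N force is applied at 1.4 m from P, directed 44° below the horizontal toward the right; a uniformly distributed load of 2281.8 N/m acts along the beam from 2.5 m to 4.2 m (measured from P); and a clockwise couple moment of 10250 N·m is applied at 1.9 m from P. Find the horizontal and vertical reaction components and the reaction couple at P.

P_x = -323.7 N, P_y = 4192 N, M_P = 23680 N·m

Resultant of the distributed load: 2281.8 × 1.7 = 3879.06 N at 3.35 m from P.
ΣF_x = 0: P_x + 450·cos44° = 0 → P_x = -323.7 N.
ΣF_y = 0: P_y − 450·sin44° − 2281.8·1.7 = 0 → P_y = 4192 N.
ΣM about P: M_P − 450·sin44°·1.4 − (2281.8·1.7)·3.35 − 10250 = 0 → M_P = 23680 N·m.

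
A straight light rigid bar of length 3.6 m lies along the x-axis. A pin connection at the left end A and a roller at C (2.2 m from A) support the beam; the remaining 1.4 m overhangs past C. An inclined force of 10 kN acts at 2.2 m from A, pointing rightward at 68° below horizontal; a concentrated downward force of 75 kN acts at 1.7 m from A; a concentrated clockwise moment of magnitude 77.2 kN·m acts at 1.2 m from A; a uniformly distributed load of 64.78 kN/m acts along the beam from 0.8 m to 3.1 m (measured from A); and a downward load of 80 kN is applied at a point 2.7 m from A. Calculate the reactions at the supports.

A_x = -3.746 kN, A_y = -19.30 kN, C_y = 332.6 kN

Resultant of the distributed load: 64.78 × 2.3 = 148.994 kN at 1.95 m from A.
ΣM about A: C_y·2.2 − 10·sin68°·2.2 − 75·1.7 − 77.2 − (64.78·2.3)·1.95 − 80·2.7 = 0 → C_y = 731.636/2.2 = 332.562 ≈ 332.6 kN.
ΣF_y = 0: A_y + 332.562 − 10·sin68° − 75 − 64.78·2.3 − 80 = 0 → A_y = -19.30 kN.
ΣF_x = 0: A_x + 10·cos68° = 0 → A_x = -3.746 kN.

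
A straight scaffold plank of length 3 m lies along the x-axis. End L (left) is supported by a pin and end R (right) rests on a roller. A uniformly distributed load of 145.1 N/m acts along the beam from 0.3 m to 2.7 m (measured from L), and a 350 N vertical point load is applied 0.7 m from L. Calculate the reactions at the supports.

L_x = 0, L_y = 442.5 N, R_y = 255.8 N

Resultant of the distributed load: 145.1 × 2.4 = 348.24 N at 1.5 m from L.
ΣM about L: R_y·3 − (145.1·2.4)·1.5 − 350·0.7 = 0 → R_y = 767.36/3 = 255.787 ≈ 255.8 N.
ΣF_y = 0: L_y + 255.787 − 145.1·2.4 − 350 = 0 → L_y = 442.5 N.
ΣF_x = 0: no horizontal applied forces, so L_x = 0.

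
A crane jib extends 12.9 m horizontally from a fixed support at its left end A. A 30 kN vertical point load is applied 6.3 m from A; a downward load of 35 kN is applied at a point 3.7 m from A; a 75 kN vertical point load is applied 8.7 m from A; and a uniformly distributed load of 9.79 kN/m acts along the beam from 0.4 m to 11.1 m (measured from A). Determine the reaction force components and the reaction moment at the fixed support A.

Resultant of the distributed load: 9.79 × 10.7 = 104.753 kN at 5.75 m from A.
ΣF_x = 0: A_x = 0.
ΣF_y = 0: A_y − 30 − 35 − 75 − 9.79·10.7 = 0 → A_y = 244.8 kN.
ΣM about A: M_A − 30·6.3 − 35·3.7 − 75·8.7 − (9.79·10.7)·5.75 = 0 → M_A = 1573 kN·m.

A_x = 0, A_y = 244.8 kN, M_A = 1573 kN·m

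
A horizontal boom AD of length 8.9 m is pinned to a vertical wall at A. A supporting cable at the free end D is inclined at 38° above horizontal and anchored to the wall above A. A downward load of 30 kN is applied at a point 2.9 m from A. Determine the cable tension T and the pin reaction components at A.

ΣM about A: T·sin38°·8.9 − 30·2.9 = 0 → T = 87/(8.9·0.615661) = 15.8777 ≈ 15.88 kN.
ΣF_x = 0: A_x − T·cos38° = 0 → A_x = 15.8777 × 0.788011 = 12.51 kN.
ΣF_y = 0: A_y + T·sin38° − 30 = 0 → A_y = 30 − 15.8777 × 0.615661 = 20.22 kN.

T = 15.88 kN, A_x = 12.51 kN, A_y = 20.22 kN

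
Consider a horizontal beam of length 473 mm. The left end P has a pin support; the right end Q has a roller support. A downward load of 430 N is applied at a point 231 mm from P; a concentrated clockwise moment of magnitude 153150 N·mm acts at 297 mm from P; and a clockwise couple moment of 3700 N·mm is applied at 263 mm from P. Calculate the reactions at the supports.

Moments about P: Q_y·473 − 430·231 − 153150 − 3700 = 0 → Q_y = 256180/473 = 541.607 ≈ 541.6 N.
ΣF_y = 0: P_y + 541.607 − 430 = 0 → P_y = -111.6 N.
ΣF_x = 0: no horizontal applied forces, so P_x = 0.

P_x = 0, P_y = -111.6 N, Q_y = 541.6 N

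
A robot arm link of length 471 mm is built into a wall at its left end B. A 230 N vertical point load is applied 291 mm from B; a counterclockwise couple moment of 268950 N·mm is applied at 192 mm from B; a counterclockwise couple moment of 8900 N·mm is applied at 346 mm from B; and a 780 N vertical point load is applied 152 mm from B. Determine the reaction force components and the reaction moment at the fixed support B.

B_x = 0, B_y = 1010 N, M_B = -92360 N·mm

ΣF_x = 0: B_x = 0.
ΣF_y = 0: B_y − 230 − 780 = 0 → B_y = 1010 N.
ΣM about B: M_B − 230·291 + 268950 + 8900 − 780·152 = 0 → M_B = -92360 N·mm.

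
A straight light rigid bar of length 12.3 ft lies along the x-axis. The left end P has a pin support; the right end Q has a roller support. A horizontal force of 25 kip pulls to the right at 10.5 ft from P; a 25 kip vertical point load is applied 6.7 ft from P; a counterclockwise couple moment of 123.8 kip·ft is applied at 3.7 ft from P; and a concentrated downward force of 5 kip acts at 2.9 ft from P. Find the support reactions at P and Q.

Taking moments about P: Q_y·12.3 − 25·6.7 + 123.8 − 5·2.9 = 0 → Q_y = 58.2/12.3 = 4.73171 ≈ 4.732 kip.
ΣF_y = 0: P_y + 4.73171 − 25 − 5 = 0 → P_y = 25.27 kip.
ΣF_x = 0: P_x + 25 = 0 → P_x = -25.00 kip.

P_x = -25.00 kip, P_y = 25.27 kip, Q_y = 4.732 kip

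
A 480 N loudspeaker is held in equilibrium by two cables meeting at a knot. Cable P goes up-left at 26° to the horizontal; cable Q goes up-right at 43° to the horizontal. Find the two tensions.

ΣF_x = 0: −T_P·cos26° + T_Q·cos43° = 0 → T_Q = 1.22895·T_P.
ΣF_y = 0: T_P·sin26° + T_Q·sin43° = 480.
Substitute: T_P·(0.438371 + 1.22895·0.681998) = 480 → T_P = 376.025 ≈ 376.0 N.
Then T_Q = 1.22895 × 376.025 = 462.1 N.

T_P = 376.0 N, T_Q = 462.1 N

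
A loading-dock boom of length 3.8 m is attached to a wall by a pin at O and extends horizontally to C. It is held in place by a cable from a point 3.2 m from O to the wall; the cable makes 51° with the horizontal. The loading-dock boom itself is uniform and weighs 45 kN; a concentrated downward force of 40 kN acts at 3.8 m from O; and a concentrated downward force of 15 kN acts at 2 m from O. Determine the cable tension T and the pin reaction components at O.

ΣM about O: T·sin51°·3.2 − 45·1.9 − 40·3.8 − 15·2 = 0 → T = 267.5/(3.2·0.777146) = 107.565 ≈ 107.6 kN.
ΣF_x = 0: O_x − T·cos51° = 0 → O_x = 107.565 × 0.62932 = 67.69 kN.
ΣF_y = 0: O_y + T·sin51° − 45 − 40 − 15 = 0 → O_y = 100 − 107.565 × 0.777146 = 16.41 kN.

T = 107.6 kN, O_x = 67.69 kN, O_y = 16.41 kN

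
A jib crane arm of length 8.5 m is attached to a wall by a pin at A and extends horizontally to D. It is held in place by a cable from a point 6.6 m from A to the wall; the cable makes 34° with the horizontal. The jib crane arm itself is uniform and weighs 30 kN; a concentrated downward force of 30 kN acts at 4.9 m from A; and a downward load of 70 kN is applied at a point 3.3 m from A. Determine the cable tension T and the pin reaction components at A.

ΣM about A: T·sin34°·6.6 − 30·4.25 − 30·4.9 − 70·3.3 = 0 → T = 505.5/(6.6·0.559193) = 136.967 ≈ 137.0 kN.
ΣF_x = 0: A_x − T·cos34° = 0 → A_x = 136.967 × 0.829038 = 113.6 kN.
ΣF_y = 0: A_y + T·sin34° − 30 − 30 − 70 = 0 → A_y = 130 − 136.967 × 0.559193 = 53.41 kN.

T = 137.0 kN, A_x = 113.6 kN, A_y = 53.41 kN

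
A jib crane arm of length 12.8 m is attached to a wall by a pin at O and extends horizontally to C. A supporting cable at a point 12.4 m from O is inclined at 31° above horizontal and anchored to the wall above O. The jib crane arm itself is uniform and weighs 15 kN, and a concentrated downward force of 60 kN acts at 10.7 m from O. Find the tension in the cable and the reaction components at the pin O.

T = 115.6 kN, O_x = 99.05 kN, O_y = 15.48 kN

ΣM about O: T·sin31°·12.4 − 15·6.4 − 60·10.7 = 0 → T = 738/(12.4·0.515038) = 115.557 ≈ 115.6 kN.
ΣF_x = 0: O_x − T·cos31° = 0 → O_x = 115.557 × 0.857167 = 99.05 kN.
ΣF_y = 0: O_y + T·sin31° − 15 − 60 = 0 → O_y = 75 − 115.557 × 0.515038 = 15.48 kN.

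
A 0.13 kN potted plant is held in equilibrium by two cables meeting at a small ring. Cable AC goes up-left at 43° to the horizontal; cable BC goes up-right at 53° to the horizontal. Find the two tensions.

T_AC = 0.07867 kN, T_BC = 0.09560 kN

ΣF_x = 0: −T_AC·cos43° + T_BC·cos53° = 0 → T_BC = 1.21525·T_AC.
ΣF_y = 0: T_AC·sin43° + T_BC·sin53° = 0.13.
Substitute: T_AC·(0.681998 + 1.21525·0.798636) = 0.13 → T_AC = 0.0786668 ≈ 0.07867 kN.
Then T_BC = 1.21525 × 0.0786668 = 0.09560 kN.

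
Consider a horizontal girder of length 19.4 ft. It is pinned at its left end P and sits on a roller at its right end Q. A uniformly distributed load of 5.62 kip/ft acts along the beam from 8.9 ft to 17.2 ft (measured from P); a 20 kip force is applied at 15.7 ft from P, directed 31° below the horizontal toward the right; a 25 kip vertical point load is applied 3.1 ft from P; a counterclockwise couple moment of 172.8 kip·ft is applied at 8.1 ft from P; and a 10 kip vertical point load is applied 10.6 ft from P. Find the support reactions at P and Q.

Resultant of the distributed load: 5.62 × 8.3 = 46.646 kip at 13.05 ft from P.
Taking moments about P: Q_y·19.4 − (5.62·8.3)·13.05 − 20·sin31°·15.7 − 25·3.1 + 172.8 − 10·10.6 = 0 → Q_y = 781.152/19.4 = 40.2656 ≈ 40.27 kip.
ΣF_y = 0: P_y + 40.2656 − 5.62·8.3 − 20·sin31° − 25 − 10 = 0 → P_y = 51.68 kip.
ΣF_x = 0: P_x + 20·cos31° = 0 → P_x = -17.14 kip.

P_x = -17.14 kip, P_y = 51.68 kip, Q_y = 40.27 kip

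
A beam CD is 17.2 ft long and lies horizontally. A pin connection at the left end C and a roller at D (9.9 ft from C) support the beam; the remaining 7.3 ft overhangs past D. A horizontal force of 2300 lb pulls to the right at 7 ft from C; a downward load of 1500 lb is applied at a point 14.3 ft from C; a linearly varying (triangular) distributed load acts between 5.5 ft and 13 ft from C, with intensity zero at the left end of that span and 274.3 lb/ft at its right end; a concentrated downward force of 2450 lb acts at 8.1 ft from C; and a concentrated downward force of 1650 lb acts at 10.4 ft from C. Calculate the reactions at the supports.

C_x = -2300 lb, C_y = -366.9 lb, D_y = 6996 lb

Resultant of the triangular load: ½ × 274.3 × 7.5 = 1028.625 lb, acting at 10.5 ft from C (one-third of the span from the peak).
ΣM about C: D_y·9.9 − 1500·14.3 − (½·274.3·7.5)·10.5 − 2450·8.1 − 1650·10.4 = 0 → D_y = 69255.5625/9.9 = 6995.51 ≈ 6996 lb.
ΣF_y = 0: C_y + 6995.51 − 1500 − ½·274.3·7.5 − 2450 − 1650 = 0 → C_y = -366.9 lb.
ΣF_x = 0: C_x + 2300 = 0 → C_x = -2300 lb.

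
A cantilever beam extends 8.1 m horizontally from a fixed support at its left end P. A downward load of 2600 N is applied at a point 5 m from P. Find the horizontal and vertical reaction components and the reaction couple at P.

P_x = 0, P_y = 2600 N, M_P = 13000 N·m

ΣF_x = 0: P_x = 0.
ΣF_y = 0: P_y − 2600 = 0 → P_y = 2600 N.
ΣM about P: M_P − 2600·5 = 0 → M_P = 13000 N·m.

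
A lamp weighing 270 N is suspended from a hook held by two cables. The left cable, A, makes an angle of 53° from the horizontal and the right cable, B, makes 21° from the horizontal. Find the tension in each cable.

ΣF_x = 0: −T_A·cos53° + T_B·cos21° = 0 → T_B = 0.644631·T_A.
ΣF_y = 0: T_A·sin53° + T_B·sin21° = 270.
Substitute: T_A·(0.798636 + 0.644631·0.358368) = 270 → T_A = 262.225 ≈ 262.2 N.
Then T_B = 0.644631 × 262.225 = 169.0 N.

T_A = 262.2 N, T_B = 169.0 N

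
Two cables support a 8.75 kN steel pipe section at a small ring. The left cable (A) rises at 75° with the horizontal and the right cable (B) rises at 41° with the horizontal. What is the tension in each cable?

ΣF_x = 0: −T_A·cos75° + T_B·cos41° = 0 → T_B = 0.342939·T_A.
ΣF_y = 0: T_A·sin75° + T_B·sin41° = 8.75.
Substitute: T_A·(0.965926 + 0.342939·0.656059) = 8.75 → T_A = 7.3473 ≈ 7.347 kN.
Then T_B = 0.342939 × 7.3473 = 2.520 kN.

T_A = 7.347 kN, T_B = 2.520 kN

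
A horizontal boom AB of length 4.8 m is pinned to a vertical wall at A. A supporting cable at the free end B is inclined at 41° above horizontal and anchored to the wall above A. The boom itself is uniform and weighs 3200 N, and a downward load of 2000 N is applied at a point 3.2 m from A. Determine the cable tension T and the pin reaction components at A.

ΣM about A: T·sin41°·4.8 − 3200·2.4 − 2000·3.2 = 0 → T = 14080/(4.8·0.656059) = 4471.14 ≈ 4471 N.
ΣF_x = 0: A_x − T·cos41° = 0 → A_x = 4471.14 × 0.75471 = 3374 N.
ΣF_y = 0: A_y + T·sin41° − 3200 − 2000 = 0 → A_y = 5200 − 4471.14 × 0.656059 = 2267 N.

T = 4471 N, A_x = 3374 N, A_y = 2267 N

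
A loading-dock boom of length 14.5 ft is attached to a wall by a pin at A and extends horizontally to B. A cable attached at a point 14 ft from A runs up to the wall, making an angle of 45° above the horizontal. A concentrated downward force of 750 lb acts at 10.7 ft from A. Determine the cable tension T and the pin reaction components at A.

ΣM about A: T·sin45°·14 − 750·10.7 = 0 → T = 8025/(14·0.707107) = 810.647 ≈ 810.6 lb.
ΣF_x = 0: A_x − T·cos45° = 0 → A_x = 810.647 × 0.707107 = 573.2 lb.
ΣF_y = 0: A_y + T·sin45° − 750 = 0 → A_y = 750 − 810.647 × 0.707107 = 176.8 lb.

T = 810.6 lb, A_x = 573.2 lb, A_y = 176.8 lb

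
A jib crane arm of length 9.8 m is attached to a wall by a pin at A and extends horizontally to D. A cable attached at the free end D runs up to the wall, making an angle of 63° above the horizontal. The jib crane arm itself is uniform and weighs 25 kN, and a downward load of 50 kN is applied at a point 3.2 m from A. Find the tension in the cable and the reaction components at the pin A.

ΣM about A: T·sin63°·9.8 − 25·4.9 − 50·3.2 = 0 → T = 282.5/(9.8·0.891007) = 32.3528 ≈ 32.35 kN.
ΣF_x = 0: A_x − T·cos63° = 0 → A_x = 32.3528 × 0.45399 = 14.69 kN.
ΣF_y = 0: A_y + T·sin63° − 25 − 50 = 0 → A_y = 75 − 32.3528 × 0.891007 = 46.17 kN.

T = 32.35 kN, A_x = 14.69 kN, A_y = 46.17 kN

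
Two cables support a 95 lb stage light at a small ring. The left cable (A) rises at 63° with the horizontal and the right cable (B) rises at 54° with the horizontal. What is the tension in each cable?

ΣF_x = 0: −T_A·cos63° + T_B·cos54° = 0 → T_B = 0.772375·T_A.
ΣF_y = 0: T_A·sin63° + T_B·sin54° = 95.
Substitute: T_A·(0.891007 + 0.772375·0.809017) = 95 → T_A = 62.6702 ≈ 62.67 lb.
Then T_B = 0.772375 × 62.6702 = 48.40 lb.

T_A = 62.67 lb, T_B = 48.40 lb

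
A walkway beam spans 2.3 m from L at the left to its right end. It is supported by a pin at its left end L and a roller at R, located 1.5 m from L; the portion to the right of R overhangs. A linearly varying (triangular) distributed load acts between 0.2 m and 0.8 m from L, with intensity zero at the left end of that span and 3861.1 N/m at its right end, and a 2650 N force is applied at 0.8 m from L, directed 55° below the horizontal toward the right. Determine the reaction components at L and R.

Resultant of the triangular load: ½ × 3861.1 × 0.6 = 1158.33 N, acting at 0.6 m from L (one-third of the span from the peak).
Taking moments about L: R_y·1.5 − (½·3861.1·0.6)·0.6 − 2650·sin55°·0.8 = 0 → R_y = 2431.6/1.5 = 1621.07 ≈ 1621 N.
ΣF_y = 0: L_y + 1621.07 − ½·3861.1·0.6 − 2650·sin55° = 0 → L_y = 1708 N.
ΣF_x = 0: L_x + 2650·cos55° = 0 → L_x = -1520 N.

L_x = -1520 N, L_y = 1708 N, R_y = 1621 N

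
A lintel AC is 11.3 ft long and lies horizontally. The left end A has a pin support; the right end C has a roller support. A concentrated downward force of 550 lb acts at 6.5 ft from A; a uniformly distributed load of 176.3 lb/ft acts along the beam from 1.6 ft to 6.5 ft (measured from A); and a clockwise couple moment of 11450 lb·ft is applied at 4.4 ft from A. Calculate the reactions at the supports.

A_x = 0, A_y = -225.4 lb, C_y = 1639 lb

Resultant of the distributed load: 176.3 × 4.9 = 863.87 lb at 4.05 ft from A.
Taking moments about A: C_y·11.3 − 550·6.5 − (176.3·4.9)·4.05 − 11450 = 0 → C_y = 18523.6735/11.3 = 1639.26 ≈ 1639 lb.
ΣF_y = 0: A_y + 1639.26 − 550 − 176.3·4.9 = 0 → A_y = -225.4 lb.
ΣF_x = 0: no horizontal applied forces, so A_x = 0.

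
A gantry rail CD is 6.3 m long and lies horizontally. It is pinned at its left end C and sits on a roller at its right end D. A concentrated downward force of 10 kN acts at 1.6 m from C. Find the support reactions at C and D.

Taking moments about C: D_y·6.3 − 10·1.6 = 0 → D_y = 16/6.3 = 2.53968 ≈ 2.540 kN.
ΣF_y = 0: C_y + 2.53968 − 10 = 0 → C_y = 7.460 kN.
ΣF_x = 0: no horizontal applied forces, so C_x = 0.

C_x = 0, C_y = 7.460 kN, D_y = 2.540 kN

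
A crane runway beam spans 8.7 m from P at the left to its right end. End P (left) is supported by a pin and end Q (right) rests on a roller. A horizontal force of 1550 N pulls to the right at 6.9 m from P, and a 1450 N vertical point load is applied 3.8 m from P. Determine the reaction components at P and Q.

P_x = -1550 N, P_y = 816.7 N, Q_y = 633.3 N

Taking moments about P: Q_y·8.7 − 1450·3.8 = 0 → Q_y = 5510/8.7 = 633.333 ≈ 633.3 N.
ΣF_y = 0: P_y + 633.333 − 1450 = 0 → P_y = 816.7 N.
ΣF_x = 0: P_x + 1550 = 0 → P_x = -1550 N.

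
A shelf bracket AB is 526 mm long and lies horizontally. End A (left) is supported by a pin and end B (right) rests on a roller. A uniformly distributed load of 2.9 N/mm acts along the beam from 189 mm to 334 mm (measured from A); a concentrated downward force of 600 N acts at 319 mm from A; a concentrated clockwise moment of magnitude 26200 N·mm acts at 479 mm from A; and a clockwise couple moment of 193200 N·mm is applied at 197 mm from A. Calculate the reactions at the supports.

A_x = 0, A_y = 30.46 N, B_y = 990.0 N

Resultant of the distributed load: 2.9 × 145 = 420.5 N at 261.5 mm from A.
ΣM about A: B_y·526 − (2.9·145)·261.5 − 600·319 − 26200 − 193200 = 0 → B_y = 520760.75/526 = 990.039 ≈ 990.0 N.
ΣF_y = 0: A_y + 990.039 − 2.9·145 − 600 = 0 → A_y = 30.46 N.
ΣF_x = 0: no horizontal applied forces, so A_x = 0.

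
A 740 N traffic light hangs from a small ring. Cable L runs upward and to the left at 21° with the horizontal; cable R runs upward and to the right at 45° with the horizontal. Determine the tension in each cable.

ΣF_x = 0: −T_L·cos21° + T_R·cos45° = 0 → T_R = 1.32028·T_L.
ΣF_y = 0: T_L·sin21° + T_R·sin45° = 740.
Substitute: T_L·(0.358368 + 1.32028·0.707107) = 740 → T_L = 572.779 ≈ 572.8 N.
Then T_R = 1.32028 × 572.779 = 756.2 N.

T_L = 572.8 N, T_R = 756.2 N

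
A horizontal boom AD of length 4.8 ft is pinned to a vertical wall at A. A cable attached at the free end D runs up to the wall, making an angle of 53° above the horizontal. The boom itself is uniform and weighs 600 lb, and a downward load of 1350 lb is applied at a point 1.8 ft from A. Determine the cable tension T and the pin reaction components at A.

T = 1010 lb, A_x = 607.6 lb, A_y = 1144 lb

ΣM about A: T·sin53°·4.8 − 600·2.4 − 1350·1.8 = 0 → T = 3870/(4.8·0.798636) = 1009.53 ≈ 1010 lb.
ΣF_x = 0: A_x − T·cos53° = 0 → A_x = 1009.53 × 0.601815 = 607.6 lb.
ΣF_y = 0: A_y + T·sin53° − 600 − 1350 = 0 → A_y = 1950 − 1009.53 × 0.798636 = 1144 lb.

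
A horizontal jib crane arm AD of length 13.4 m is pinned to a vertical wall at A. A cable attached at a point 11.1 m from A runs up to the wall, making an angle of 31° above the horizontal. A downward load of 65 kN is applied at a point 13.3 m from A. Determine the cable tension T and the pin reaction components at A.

T = 151.2 kN, A_x = 129.6 kN, A_y = -12.88 kN

ΣM about A: T·sin31°·11.1 − 65·13.3 = 0 → T = 864.5/(11.1·0.515038) = 151.218 ≈ 151.2 kN.
ΣF_x = 0: A_x − T·cos31° = 0 → A_x = 151.218 × 0.857167 = 129.6 kN.
ΣF_y = 0: A_y + T·sin31° − 65 = 0 → A_y = 65 − 151.218 × 0.515038 = -12.88 kN.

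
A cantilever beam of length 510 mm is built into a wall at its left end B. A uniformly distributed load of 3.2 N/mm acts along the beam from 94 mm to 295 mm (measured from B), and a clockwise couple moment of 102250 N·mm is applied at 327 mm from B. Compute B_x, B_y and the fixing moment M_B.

B_x = 0, B_y = 643.2 N, M_B = 227400 N·mm

Resultant of the distributed load: 3.2 × 201 = 643.2 N at 194.5 mm from B.
ΣF_x = 0: B_x = 0.
ΣF_y = 0: B_y − 3.2·201 = 0 → B_y = 643.2 N.
ΣM about B: M_B − (3.2·201)·194.5 − 102250 = 0 → M_B = 227400 N·mm.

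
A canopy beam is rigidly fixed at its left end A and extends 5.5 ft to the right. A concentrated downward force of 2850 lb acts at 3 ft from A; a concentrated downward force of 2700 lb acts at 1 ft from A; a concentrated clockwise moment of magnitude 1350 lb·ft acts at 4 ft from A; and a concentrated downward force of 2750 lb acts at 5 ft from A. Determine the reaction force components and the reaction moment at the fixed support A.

ΣF_x = 0: A_x = 0.
ΣF_y = 0: A_y − 2850 − 2700 − 2750 = 0 → A_y = 8300 lb.
ΣM about A: M_A − 2850·3 − 2700·1 − 1350 − 2750·5 = 0 → M_A = 26350 lb·ft.

A_x = 0, A_y = 8300 lb, M_A = 26350 lb·ft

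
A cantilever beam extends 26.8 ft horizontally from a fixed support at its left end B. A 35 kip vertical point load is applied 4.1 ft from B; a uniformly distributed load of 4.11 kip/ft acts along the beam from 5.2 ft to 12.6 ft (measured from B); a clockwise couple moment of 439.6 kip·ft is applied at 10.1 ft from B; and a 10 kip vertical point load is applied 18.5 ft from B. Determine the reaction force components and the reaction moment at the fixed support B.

B_x = 0, B_y = 75.41 kip, M_B = 1039 kip·ft

Resultant of the distributed load: 4.11 × 7.4 = 30.414 kip at 8.9 ft from B.
ΣF_x = 0: B_x = 0.
ΣF_y = 0: B_y − 35 − 4.11·7.4 − 10 = 0 → B_y = 75.41 kip.
ΣM about B: M_B − 35·4.1 − (4.11·7.4)·8.9 − 439.6 − 10·18.5 = 0 → M_B = 1039 kip·ft.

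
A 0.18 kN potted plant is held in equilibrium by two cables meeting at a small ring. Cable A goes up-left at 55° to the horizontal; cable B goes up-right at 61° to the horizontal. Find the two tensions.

T_A = 0.09709 kN, T_B = 0.1149 kN

ΣF_x = 0: −T_A·cos55° + T_B·cos61° = 0 → T_B = 1.1831·T_A.
ΣF_y = 0: T_A·sin55° + T_B·sin61° = 0.18.
Substitute: T_A·(0.819152 + 1.1831·0.87462) = 0.18 → T_A = 0.0970918 ≈ 0.09709 kN.
Then T_B = 1.1831 × 0.0970918 = 0.1149 kN.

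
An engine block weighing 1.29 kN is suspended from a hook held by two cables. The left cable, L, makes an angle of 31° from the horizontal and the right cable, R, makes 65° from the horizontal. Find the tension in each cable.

T_L = 0.5482 kN, T_R = 1.112 kN

ΣF_x = 0: −T_L·cos31° + T_R·cos65° = 0 → T_R = 2.02823·T_L.
ΣF_y = 0: T_L·sin31° + T_R·sin65° = 1.29.
Substitute: T_L·(0.515038 + 2.02823·0.906308) = 1.29 → T_L = 0.548181 ≈ 0.5482 kN.
Then T_R = 2.02823 × 0.548181 = 1.112 kN.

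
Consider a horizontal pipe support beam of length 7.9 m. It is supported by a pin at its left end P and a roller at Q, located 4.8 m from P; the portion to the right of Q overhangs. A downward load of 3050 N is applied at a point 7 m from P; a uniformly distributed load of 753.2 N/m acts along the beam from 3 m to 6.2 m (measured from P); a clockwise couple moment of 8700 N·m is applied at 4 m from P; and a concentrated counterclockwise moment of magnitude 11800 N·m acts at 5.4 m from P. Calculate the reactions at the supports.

Resultant of the distributed load: 753.2 × 3.2 = 2410.24 N at 4.6 m from P.
Taking moments about P: Q_y·4.8 − 3050·7 − (753.2·3.2)·4.6 − 8700 + 11800 = 0 → Q_y = 29337.104/4.8 = 6111.9 ≈ 6112 N.
ΣF_y = 0: P_y + 6111.9 − 3050 − 753.2·3.2 = 0 → P_y = -651.7 N.
ΣF_x = 0: no horizontal applied forces, so P_x = 0.

P_x = 0, P_y = -651.7 N, Q_y = 6112 N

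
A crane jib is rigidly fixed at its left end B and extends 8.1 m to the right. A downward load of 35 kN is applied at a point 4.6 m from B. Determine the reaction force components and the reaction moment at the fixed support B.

B_x = 0, B_y = 35.00 kN, M_B = 161.0 kN·m

ΣF_x = 0: B_x = 0.
ΣF_y = 0: B_y − 35 = 0 → B_y = 35.00 kN.
ΣM about B: M_B − 35·4.6 = 0 → M_B = 161.0 kN·m.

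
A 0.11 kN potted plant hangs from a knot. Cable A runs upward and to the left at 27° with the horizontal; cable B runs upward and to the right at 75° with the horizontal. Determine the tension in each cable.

T_A = 0.02911 kN, T_B = 0.1002 kN

ΣF_x = 0: −T_A·cos27° + T_B·cos75° = 0 → T_B = 3.44258·T_A.
ΣF_y = 0: T_A·sin27° + T_B·sin75° = 0.11.
Substitute: T_A·(0.45399 + 3.44258·0.965926) = 0.11 → T_A = 0.0291062 ≈ 0.02911 kN.
Then T_B = 3.44258 × 0.0291062 = 0.1002 kN.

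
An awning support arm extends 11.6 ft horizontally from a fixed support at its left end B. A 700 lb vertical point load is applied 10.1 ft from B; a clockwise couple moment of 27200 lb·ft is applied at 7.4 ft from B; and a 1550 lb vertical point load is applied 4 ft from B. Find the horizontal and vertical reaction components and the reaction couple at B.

ΣF_x = 0: B_x = 0.
ΣF_y = 0: B_y − 700 − 1550 = 0 → B_y = 2250 lb.
ΣM about B: M_B − 700·10.1 − 27200 − 1550·4 = 0 → M_B = 40470 lb·ft.

B_x = 0, B_y = 2250 lb, M_B = 40470 lb·ft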